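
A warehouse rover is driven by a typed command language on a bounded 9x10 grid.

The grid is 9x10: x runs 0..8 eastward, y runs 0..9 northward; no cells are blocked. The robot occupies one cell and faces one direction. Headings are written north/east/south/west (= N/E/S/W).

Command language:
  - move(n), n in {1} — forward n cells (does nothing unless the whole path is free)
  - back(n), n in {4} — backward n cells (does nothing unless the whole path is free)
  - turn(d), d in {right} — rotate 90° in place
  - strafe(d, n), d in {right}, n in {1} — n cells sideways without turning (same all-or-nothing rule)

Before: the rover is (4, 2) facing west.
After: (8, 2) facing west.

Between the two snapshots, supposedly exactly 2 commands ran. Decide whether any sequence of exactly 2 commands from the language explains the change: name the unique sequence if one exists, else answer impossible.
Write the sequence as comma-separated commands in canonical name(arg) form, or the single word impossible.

back(4), back(4)

key: heading stays W — no command in the sequence turns
start: (4, 2) facing west
[1] after back(4): (8, 2) facing west
[2] after back(4): (8, 2) facing west
uniquely the one of 16 2-step routes that fits.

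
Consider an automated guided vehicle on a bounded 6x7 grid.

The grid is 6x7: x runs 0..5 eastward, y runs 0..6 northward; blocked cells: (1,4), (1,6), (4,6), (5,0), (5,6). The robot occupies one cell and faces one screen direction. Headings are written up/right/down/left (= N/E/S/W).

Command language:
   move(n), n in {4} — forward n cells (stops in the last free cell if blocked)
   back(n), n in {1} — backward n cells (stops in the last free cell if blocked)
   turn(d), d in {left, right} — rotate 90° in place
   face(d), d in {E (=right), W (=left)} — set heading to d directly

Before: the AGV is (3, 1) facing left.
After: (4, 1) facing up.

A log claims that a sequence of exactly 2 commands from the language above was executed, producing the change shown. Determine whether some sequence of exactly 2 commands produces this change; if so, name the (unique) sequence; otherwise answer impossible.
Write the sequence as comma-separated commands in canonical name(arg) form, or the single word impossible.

key: running turn(right) before back(1) would end elsewhere — order is forced
start: (3, 1) facing left
[1] after back(1): (4, 1) facing left
[2] after turn(right): (4, 1) facing up
no rival 2-sequence matches.

back(1), turn(right)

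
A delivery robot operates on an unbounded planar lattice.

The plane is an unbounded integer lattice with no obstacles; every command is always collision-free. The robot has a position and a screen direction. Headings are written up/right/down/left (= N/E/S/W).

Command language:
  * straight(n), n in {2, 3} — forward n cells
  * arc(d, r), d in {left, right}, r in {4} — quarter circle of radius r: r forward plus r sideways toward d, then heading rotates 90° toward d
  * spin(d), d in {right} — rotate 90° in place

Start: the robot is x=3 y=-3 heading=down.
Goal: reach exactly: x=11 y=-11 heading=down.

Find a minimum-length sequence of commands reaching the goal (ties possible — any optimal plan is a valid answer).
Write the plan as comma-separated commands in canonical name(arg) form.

from: x=3 y=-3 heading=down
[1] after arc(left, 4): x=7 y=-7 heading=right
[2] after arc(right, 4): x=11 y=-11 heading=down
nothing shorter than 2 reaches the goal.

arc(left, 4), arc(right, 4)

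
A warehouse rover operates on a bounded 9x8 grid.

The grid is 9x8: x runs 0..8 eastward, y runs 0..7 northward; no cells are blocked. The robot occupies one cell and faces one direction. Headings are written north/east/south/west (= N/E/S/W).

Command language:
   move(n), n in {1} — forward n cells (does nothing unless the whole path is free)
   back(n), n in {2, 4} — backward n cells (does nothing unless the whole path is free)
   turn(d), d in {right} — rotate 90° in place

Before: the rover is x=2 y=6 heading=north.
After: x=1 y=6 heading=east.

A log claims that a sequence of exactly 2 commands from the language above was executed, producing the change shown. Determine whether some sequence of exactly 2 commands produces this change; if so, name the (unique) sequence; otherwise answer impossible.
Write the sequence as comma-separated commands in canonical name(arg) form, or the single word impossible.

impossible

every 2-command combo misses the target.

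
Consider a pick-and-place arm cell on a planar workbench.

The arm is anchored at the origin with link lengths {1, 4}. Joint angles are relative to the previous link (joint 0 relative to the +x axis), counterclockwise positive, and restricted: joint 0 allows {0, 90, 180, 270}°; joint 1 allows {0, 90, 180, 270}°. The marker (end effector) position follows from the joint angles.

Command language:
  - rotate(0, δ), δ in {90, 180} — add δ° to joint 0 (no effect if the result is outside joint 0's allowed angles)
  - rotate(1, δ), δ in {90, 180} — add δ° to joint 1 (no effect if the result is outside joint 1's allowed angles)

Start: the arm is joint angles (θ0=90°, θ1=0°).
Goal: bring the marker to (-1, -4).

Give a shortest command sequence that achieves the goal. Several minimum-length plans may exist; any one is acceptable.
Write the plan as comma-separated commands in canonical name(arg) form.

begin: joint angles (θ0=90°, θ1=0°)
t=1 rotate(1, 90) ⇒ joint angles (θ0=90°, θ1=90°)
t=2 rotate(0, 90) ⇒ joint angles (θ0=180°, θ1=90°)
nothing shorter than 2 reaches the goal.

rotate(1, 90), rotate(0, 90)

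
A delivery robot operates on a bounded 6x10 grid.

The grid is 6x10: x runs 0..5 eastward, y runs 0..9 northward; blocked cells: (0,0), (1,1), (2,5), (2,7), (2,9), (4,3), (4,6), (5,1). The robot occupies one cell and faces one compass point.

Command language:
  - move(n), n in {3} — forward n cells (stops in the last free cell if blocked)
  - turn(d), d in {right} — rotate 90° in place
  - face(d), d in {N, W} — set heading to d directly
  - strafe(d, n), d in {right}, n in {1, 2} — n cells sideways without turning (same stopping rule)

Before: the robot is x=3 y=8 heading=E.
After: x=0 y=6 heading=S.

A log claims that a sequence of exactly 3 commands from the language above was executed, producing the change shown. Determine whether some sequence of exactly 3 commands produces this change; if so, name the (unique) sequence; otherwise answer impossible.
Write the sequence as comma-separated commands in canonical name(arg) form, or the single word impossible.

impossible

no 3-step route produces this change.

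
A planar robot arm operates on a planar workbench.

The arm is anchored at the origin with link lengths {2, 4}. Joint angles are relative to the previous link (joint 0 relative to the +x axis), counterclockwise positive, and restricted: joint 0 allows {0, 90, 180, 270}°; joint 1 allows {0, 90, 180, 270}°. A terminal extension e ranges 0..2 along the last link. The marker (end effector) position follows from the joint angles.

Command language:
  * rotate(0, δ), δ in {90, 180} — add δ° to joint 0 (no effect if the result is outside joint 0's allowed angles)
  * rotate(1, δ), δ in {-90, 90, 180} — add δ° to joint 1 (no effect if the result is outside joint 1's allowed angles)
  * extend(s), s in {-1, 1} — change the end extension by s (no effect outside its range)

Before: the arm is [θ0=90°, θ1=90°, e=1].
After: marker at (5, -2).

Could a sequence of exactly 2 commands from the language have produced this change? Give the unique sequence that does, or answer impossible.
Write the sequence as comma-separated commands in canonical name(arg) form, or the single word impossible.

rotate(0, 90), rotate(0, 90)

begin: [θ0=90°, θ1=90°, e=1]
step 1 (rotate(0, 90)): [θ0=180°, θ1=90°, e=1]
step 2 (rotate(0, 90)): [θ0=270°, θ1=90°, e=1]
uniquely the one of 49 2-step routes that fits.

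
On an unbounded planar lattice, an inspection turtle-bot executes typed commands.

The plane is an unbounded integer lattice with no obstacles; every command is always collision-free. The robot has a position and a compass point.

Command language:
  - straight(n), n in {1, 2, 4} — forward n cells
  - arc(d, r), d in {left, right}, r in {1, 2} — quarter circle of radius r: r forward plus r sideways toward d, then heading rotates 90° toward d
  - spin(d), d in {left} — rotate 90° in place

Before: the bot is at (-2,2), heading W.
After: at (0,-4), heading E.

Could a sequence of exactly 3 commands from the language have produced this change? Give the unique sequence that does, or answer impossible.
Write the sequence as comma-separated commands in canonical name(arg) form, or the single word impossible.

key: cell and facing (now E) both changed — the 3 commands mix motion and turning
start: at (-2,2), heading W
[1] after spin(left): at (-2,2), heading S
[2] after straight(4): at (-2,-2), heading S
[3] after arc(left, 2): at (0,-4), heading E
no other 3-command option fits: unique.

spin(left), straight(4), arc(left, 2)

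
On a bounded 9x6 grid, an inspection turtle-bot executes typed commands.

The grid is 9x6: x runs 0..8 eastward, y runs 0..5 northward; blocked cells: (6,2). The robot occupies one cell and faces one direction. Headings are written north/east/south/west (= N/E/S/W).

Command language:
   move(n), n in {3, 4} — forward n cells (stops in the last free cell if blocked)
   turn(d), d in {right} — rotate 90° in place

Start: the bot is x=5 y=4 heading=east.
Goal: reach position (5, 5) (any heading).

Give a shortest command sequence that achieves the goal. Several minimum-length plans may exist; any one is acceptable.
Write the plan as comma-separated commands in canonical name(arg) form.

turn(right), turn(right), turn(right), move(3)

start: x=5 y=4 heading=east
[1] after turn(right): x=5 y=4 heading=south
[2] after turn(right): x=5 y=4 heading=west
[3] after turn(right): x=5 y=4 heading=north
[4] after move(3): x=5 y=5 heading=north
minimal: 4 command(s), checked below 4.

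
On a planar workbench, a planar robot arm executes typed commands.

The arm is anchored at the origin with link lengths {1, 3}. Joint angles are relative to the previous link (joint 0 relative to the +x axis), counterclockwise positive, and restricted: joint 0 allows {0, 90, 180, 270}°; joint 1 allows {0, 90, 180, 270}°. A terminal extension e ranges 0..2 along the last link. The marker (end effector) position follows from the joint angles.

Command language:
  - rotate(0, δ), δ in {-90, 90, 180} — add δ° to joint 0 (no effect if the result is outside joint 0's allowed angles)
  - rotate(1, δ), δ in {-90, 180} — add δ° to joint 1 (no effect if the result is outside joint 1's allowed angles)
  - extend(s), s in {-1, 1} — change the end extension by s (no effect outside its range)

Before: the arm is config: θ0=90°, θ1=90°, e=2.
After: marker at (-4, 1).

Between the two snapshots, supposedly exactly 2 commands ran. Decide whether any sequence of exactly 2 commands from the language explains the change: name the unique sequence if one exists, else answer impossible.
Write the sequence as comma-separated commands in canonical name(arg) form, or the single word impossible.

key: running extend(-1) before extend(1) would end elsewhere — order is forced
initial: config: θ0=90°, θ1=90°, e=2
[1] after extend(1): config: θ0=90°, θ1=90°, e=2
[2] after extend(-1): config: θ0=90°, θ1=90°, e=1
no rival 2-sequence matches.

extend(1), extend(-1)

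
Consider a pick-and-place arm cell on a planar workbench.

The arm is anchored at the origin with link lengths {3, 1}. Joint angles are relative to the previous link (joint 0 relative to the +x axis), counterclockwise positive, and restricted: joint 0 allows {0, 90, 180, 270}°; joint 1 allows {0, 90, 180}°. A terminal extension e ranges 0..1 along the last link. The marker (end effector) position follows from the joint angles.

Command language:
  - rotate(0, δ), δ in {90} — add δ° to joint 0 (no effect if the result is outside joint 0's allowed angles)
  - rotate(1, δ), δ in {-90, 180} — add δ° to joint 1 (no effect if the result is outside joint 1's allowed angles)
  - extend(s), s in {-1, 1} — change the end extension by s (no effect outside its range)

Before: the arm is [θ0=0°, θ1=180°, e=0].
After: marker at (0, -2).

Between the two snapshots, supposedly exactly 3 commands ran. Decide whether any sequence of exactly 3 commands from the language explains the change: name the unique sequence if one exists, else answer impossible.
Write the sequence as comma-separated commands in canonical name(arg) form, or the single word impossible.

rotate(0, 90), rotate(0, 90), rotate(0, 90)

start: [θ0=0°, θ1=180°, e=0]
[1] after rotate(0, 90): [θ0=90°, θ1=180°, e=0]
[2] after rotate(0, 90): [θ0=180°, θ1=180°, e=0]
[3] after rotate(0, 90): [θ0=270°, θ1=180°, e=0]
no other 3-command option fits: unique.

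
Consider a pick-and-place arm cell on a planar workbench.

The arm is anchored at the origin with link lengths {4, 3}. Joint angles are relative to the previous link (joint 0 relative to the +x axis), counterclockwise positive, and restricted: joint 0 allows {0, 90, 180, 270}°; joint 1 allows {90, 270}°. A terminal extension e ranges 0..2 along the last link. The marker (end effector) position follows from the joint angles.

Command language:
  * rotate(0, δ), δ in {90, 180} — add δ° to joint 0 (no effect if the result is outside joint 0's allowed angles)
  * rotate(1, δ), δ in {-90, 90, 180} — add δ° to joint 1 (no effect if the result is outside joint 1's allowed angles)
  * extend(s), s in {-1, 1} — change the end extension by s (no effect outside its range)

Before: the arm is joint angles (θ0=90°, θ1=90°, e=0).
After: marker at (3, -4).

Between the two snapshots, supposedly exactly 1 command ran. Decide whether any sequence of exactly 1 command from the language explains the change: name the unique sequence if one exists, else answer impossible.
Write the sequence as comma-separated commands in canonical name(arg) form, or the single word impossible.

rotate(0, 180)

initial: joint angles (θ0=90°, θ1=90°, e=0)
1. rotate(0, 180) → joint angles (θ0=270°, θ1=90°, e=0)
no other 1-command option fits: unique.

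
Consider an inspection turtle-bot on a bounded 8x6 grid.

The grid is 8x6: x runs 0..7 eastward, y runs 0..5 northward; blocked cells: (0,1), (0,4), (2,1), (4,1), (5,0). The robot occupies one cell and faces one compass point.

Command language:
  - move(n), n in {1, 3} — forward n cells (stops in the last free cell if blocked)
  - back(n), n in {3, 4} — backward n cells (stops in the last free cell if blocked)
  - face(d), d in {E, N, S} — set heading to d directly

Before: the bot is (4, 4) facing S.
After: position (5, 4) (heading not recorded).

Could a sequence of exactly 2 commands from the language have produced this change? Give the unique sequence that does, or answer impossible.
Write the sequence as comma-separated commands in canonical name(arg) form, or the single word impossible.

face(E), move(1)

key: order matters: swapping face(E) and move(1) lands elsewhere
from: (4, 4) facing S
t=1 face(E) ⇒ (4, 4) facing E
t=2 move(1) ⇒ (5, 4) facing E
no rival 2-sequence matches.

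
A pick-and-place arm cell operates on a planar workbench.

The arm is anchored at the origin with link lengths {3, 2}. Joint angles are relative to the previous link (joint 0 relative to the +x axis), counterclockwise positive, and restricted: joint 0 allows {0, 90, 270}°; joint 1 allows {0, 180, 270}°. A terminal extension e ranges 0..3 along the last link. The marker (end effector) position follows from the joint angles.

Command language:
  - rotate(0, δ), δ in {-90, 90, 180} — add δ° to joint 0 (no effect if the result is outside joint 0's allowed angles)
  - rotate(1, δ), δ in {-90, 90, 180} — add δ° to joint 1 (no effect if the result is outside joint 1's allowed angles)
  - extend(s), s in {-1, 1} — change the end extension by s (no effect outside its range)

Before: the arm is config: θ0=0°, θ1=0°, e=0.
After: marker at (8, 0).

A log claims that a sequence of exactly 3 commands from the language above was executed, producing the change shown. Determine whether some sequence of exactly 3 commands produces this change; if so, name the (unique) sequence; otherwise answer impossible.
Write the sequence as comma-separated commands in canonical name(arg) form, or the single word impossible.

extend(1), extend(1), extend(1)

begin: config: θ0=0°, θ1=0°, e=0
step 1 (extend(1)): config: θ0=0°, θ1=0°, e=1
step 2 (extend(1)): config: θ0=0°, θ1=0°, e=2
step 3 (extend(1)): config: θ0=0°, θ1=0°, e=3
no other 3-command option fits: unique.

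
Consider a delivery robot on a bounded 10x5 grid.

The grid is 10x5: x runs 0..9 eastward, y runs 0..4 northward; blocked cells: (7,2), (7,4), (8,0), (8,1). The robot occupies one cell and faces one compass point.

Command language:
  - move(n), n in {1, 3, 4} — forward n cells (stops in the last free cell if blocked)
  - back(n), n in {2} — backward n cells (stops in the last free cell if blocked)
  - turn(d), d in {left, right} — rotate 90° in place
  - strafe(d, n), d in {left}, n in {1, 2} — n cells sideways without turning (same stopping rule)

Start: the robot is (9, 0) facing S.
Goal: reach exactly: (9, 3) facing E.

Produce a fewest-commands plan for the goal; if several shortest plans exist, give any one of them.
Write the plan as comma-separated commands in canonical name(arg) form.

initial: (9, 0) facing S
t=1 back(2) ⇒ (9, 2) facing S
t=2 turn(left) ⇒ (9, 2) facing E
t=3 strafe(left, 1) ⇒ (9, 3) facing E
minimal: 3 command(s), checked below 3.

back(2), turn(left), strafe(left, 1)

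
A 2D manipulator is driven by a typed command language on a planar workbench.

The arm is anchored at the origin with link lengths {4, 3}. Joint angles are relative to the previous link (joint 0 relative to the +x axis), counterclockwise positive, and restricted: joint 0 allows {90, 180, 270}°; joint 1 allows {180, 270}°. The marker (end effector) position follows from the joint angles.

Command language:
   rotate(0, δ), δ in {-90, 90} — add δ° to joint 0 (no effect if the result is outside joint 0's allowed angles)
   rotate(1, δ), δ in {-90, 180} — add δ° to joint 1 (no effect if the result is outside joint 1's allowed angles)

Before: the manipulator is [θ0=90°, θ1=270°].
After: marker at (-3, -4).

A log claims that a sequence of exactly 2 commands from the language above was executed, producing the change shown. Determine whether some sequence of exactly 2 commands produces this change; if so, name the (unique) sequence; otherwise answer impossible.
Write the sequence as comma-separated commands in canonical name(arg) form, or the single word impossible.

begin: [θ0=90°, θ1=270°]
t=1 rotate(0, 90) ⇒ [θ0=180°, θ1=270°]
t=2 rotate(0, 90) ⇒ [θ0=270°, θ1=270°]
all 16 alternatives checked — unique.

rotate(0, 90), rotate(0, 90)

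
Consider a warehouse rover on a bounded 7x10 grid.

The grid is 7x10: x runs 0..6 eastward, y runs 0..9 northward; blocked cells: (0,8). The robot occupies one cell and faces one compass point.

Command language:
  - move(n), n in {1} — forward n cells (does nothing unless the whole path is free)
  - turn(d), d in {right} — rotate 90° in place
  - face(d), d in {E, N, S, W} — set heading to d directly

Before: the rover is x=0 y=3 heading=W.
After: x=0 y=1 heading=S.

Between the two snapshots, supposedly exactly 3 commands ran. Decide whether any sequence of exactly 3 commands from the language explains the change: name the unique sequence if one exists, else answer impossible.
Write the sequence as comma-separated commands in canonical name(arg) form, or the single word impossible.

face(S), move(1), move(1)

key: order matters: swapping face(S) and move(1) lands elsewhere
begin: x=0 y=3 heading=W
1. face(S) → x=0 y=3 heading=S
2. move(1) → x=0 y=2 heading=S
3. move(1) → x=0 y=1 heading=S
all 216 alternatives checked — unique.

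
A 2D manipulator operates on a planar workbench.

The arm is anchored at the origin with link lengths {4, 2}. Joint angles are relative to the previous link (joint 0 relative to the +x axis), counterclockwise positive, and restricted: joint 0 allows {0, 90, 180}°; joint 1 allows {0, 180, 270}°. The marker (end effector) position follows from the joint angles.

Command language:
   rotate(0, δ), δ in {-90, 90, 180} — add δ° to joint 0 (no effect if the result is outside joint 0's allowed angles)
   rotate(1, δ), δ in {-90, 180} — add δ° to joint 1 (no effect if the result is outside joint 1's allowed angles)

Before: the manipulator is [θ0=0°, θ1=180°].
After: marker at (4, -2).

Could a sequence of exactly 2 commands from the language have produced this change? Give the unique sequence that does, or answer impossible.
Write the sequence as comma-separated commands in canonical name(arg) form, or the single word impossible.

rotate(1, 180), rotate(1, -90)

key: order matters: swapping rotate(1, 180) and rotate(1, -90) lands elsewhere
t0: [θ0=0°, θ1=180°]
[1] after rotate(1, 180): [θ0=0°, θ1=0°]
[2] after rotate(1, -90): [θ0=0°, θ1=270°]
all 25 alternatives checked — unique.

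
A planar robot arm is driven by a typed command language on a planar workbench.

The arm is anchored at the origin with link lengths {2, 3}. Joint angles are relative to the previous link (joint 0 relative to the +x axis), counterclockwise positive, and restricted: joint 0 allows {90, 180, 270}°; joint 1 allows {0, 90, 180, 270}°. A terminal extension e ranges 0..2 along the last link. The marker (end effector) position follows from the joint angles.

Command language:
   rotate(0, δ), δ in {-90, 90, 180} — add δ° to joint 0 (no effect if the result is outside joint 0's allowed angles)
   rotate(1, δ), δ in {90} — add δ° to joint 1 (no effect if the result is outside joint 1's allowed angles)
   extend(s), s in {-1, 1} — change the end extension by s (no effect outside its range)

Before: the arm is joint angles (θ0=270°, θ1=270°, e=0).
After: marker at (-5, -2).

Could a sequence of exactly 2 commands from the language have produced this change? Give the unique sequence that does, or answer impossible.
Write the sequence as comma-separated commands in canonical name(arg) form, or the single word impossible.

extend(1), extend(1)

initial: joint angles (θ0=270°, θ1=270°, e=0)
[1] after extend(1): joint angles (θ0=270°, θ1=270°, e=1)
[2] after extend(1): joint angles (θ0=270°, θ1=270°, e=2)
no rival 2-sequence matches.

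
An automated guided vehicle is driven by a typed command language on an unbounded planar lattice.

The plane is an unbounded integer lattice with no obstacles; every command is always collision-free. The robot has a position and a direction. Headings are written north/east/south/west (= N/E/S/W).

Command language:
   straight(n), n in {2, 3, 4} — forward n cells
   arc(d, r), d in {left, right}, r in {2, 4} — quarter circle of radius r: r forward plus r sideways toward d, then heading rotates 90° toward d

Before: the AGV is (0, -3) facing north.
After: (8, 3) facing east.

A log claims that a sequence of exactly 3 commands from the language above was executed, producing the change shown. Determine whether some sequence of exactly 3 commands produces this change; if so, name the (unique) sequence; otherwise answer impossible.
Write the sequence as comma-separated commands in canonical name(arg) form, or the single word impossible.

key: position moved to (8,3) AND the heading swung to E — translation plus rotation needed
begin: (0, -3) facing north
1. straight(2) → (0, -1) facing north
2. arc(right, 4) → (4, 3) facing east
3. straight(4) → (8, 3) facing east
no rival 3-sequence matches.

straight(2), arc(right, 4), straight(4)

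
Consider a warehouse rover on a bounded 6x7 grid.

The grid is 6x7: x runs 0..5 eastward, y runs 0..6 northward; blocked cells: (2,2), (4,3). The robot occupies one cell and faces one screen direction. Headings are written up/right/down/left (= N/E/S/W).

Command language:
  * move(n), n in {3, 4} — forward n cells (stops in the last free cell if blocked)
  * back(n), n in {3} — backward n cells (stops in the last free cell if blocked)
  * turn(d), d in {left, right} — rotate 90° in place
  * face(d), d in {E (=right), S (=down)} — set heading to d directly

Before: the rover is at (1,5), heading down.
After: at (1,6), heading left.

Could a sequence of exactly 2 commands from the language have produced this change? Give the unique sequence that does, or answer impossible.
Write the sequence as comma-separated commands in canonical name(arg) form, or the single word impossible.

key: back(3) runs into the grid edge before its full distance
begin: at (1,5), heading down
1. back(3) → at (1,6), heading down
2. turn(right) → at (1,6), heading left
all 49 alternatives checked — unique.

back(3), turn(right)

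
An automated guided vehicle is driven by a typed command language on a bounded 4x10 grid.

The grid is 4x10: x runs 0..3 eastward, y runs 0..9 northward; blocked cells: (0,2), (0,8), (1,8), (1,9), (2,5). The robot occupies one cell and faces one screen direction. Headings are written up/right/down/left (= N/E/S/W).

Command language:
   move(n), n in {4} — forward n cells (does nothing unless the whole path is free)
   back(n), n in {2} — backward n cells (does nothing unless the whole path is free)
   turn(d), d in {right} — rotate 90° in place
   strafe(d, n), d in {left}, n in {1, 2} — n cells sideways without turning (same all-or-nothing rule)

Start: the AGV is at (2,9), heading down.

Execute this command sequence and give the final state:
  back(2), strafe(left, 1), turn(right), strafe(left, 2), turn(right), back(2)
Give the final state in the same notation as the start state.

at (3,5), heading up

start: at (2,9), heading down
t=1 back(2) ⇒ at (2,9), heading down
t=2 strafe(left, 1) ⇒ at (3,9), heading down
t=3 turn(right) ⇒ at (3,9), heading left
t=4 strafe(left, 2) ⇒ at (3,7), heading left
t=5 turn(right) ⇒ at (3,7), heading up
t=6 back(2) ⇒ at (3,5), heading up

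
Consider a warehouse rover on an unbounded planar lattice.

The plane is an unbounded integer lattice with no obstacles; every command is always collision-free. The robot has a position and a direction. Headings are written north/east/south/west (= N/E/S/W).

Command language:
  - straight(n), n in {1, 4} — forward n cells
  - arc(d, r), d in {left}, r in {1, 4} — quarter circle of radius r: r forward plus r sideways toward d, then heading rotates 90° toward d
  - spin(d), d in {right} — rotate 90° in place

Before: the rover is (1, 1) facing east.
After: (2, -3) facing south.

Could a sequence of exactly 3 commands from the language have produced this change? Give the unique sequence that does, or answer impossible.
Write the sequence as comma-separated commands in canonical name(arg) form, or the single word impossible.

key: order matters: swapping straight(1) and straight(4) lands elsewhere
begin: (1, 1) facing east
[1] after straight(1): (2, 1) facing east
[2] after spin(right): (2, 1) facing south
[3] after straight(4): (2, -3) facing south
no rival 3-sequence matches.

straight(1), spin(right), straight(4)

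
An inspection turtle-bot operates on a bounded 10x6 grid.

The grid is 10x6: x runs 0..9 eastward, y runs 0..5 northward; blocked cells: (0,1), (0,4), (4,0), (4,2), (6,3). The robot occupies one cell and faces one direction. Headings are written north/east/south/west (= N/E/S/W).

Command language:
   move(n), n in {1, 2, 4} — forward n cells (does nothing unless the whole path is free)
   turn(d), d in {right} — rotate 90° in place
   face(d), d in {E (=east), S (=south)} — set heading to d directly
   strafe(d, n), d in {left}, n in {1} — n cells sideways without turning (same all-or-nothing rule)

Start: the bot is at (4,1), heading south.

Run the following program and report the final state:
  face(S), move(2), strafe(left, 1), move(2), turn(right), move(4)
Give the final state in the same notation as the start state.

at (1,1), heading west

start: at (4,1), heading south
t=1 face(S) ⇒ at (4,1), heading south
t=2 move(2) ⇒ at (4,1), heading south
t=3 strafe(left, 1) ⇒ at (5,1), heading south
t=4 move(2) ⇒ at (5,1), heading south
t=5 turn(right) ⇒ at (5,1), heading west
t=6 move(4) ⇒ at (1,1), heading west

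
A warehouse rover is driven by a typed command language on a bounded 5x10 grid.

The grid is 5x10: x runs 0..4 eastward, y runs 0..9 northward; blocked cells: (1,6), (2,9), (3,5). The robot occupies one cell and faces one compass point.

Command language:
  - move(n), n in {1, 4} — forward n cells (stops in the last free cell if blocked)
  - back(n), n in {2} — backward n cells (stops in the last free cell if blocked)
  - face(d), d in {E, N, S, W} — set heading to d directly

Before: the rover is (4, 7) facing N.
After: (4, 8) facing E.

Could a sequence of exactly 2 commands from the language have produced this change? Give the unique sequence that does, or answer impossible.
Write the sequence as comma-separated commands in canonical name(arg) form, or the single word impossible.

move(1), face(E)

key: running face(E) before move(1) would end elsewhere — order is forced
begin: (4, 7) facing N
step 1 (move(1)): (4, 8) facing N
step 2 (face(E)): (4, 8) facing E
all 49 alternatives checked — unique.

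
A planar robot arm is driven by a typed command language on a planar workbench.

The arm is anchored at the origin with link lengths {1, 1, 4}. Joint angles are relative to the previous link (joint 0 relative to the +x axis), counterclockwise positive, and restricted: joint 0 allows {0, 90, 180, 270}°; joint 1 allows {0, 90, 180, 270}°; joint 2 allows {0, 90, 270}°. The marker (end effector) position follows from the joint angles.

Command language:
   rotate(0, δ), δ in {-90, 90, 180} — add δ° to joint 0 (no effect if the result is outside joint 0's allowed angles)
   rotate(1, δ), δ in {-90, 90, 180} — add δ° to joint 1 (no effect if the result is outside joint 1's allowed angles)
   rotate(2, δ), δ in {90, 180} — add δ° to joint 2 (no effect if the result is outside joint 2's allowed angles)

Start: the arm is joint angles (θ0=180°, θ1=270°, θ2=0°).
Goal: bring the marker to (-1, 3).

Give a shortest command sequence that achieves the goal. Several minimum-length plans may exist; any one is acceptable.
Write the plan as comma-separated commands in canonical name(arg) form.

initial: joint angles (θ0=180°, θ1=270°, θ2=0°)
1. rotate(0, 90) → joint angles (θ0=270°, θ1=270°, θ2=0°)
2. rotate(2, 90) → joint angles (θ0=270°, θ1=270°, θ2=90°)
3. rotate(2, 180) → joint angles (θ0=270°, θ1=270°, θ2=270°)
shorter routes all fall short; 3 is best.

rotate(0, 90), rotate(2, 90), rotate(2, 180)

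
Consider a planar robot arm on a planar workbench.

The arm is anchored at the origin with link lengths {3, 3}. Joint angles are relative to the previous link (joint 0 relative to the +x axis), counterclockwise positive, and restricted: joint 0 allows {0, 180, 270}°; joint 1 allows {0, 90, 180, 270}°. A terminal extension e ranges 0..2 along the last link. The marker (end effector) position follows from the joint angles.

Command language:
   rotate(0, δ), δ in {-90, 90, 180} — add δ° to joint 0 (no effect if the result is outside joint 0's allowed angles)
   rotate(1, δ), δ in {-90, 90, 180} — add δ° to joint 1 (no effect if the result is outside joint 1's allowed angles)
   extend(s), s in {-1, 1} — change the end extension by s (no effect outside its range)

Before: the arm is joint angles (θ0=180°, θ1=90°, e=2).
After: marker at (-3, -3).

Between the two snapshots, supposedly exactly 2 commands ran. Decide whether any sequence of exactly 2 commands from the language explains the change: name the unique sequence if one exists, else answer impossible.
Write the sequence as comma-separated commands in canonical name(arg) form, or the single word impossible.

extend(-1), extend(-1)

begin: joint angles (θ0=180°, θ1=90°, e=2)
t=1 extend(-1) ⇒ joint angles (θ0=180°, θ1=90°, e=1)
t=2 extend(-1) ⇒ joint angles (θ0=180°, θ1=90°, e=0)
no other 2-command option fits: unique.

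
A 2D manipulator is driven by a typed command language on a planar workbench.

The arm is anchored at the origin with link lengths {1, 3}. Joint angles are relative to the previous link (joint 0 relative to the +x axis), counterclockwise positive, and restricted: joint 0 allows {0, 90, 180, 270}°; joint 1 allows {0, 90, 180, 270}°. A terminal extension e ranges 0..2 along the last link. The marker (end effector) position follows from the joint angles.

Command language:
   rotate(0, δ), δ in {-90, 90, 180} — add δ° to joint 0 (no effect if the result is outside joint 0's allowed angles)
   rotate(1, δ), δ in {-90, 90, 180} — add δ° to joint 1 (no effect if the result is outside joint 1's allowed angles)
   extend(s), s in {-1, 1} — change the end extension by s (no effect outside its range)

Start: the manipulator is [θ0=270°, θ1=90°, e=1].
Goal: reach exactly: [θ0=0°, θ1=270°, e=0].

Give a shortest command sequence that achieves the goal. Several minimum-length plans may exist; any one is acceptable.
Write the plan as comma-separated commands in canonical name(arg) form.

rotate(0, 90), extend(-1), rotate(1, 180)

begin: [θ0=270°, θ1=90°, e=1]
t=1 rotate(0, 90) ⇒ [θ0=0°, θ1=90°, e=1]
t=2 extend(-1) ⇒ [θ0=0°, θ1=90°, e=0]
t=3 rotate(1, 180) ⇒ [θ0=0°, θ1=270°, e=0]
no 2-step plan works, so 3 is optimal.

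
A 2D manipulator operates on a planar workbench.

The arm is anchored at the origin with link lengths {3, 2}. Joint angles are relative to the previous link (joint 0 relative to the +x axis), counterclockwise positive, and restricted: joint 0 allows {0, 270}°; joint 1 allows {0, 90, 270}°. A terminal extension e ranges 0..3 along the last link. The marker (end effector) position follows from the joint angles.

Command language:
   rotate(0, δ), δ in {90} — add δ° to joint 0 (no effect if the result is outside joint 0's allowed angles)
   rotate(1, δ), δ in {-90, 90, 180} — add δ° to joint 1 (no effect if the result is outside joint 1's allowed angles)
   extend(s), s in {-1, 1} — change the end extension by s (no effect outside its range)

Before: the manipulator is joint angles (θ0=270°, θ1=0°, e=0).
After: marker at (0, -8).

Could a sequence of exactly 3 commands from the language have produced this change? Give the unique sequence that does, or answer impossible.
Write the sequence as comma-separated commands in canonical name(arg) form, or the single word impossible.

t0: joint angles (θ0=270°, θ1=0°, e=0)
step 1 (extend(1)): joint angles (θ0=270°, θ1=0°, e=1)
step 2 (extend(1)): joint angles (θ0=270°, θ1=0°, e=2)
step 3 (extend(1)): joint angles (θ0=270°, θ1=0°, e=3)
no rival 3-sequence matches.

extend(1), extend(1), extend(1)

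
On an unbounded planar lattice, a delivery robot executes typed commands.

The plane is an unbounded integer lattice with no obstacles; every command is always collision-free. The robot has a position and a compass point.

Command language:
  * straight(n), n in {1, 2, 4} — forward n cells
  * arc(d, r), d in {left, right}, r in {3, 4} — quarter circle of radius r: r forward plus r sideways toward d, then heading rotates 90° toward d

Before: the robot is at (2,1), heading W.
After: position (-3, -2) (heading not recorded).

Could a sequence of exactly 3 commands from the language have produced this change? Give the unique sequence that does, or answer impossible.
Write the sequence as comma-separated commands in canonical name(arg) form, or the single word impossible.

straight(1), straight(1), arc(left, 3)

key: running arc(left, 3) before straight(1) would end elsewhere — order is forced
begin: at (2,1), heading W
[1] after straight(1): at (1,1), heading W
[2] after straight(1): at (0,1), heading W
[3] after arc(left, 3): at (-3,-2), heading S
no rival 3-sequence matches.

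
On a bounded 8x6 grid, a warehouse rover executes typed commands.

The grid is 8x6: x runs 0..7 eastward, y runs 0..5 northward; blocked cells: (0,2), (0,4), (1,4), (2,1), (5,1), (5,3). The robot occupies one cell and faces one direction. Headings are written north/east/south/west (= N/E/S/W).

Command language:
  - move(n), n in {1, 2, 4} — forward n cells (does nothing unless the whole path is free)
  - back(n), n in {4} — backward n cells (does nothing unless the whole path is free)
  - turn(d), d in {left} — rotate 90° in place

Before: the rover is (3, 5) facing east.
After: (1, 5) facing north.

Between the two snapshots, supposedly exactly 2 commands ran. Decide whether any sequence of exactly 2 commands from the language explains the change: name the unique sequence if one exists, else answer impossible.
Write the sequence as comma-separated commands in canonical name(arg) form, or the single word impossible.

impossible

all 25 sequences checked — none match.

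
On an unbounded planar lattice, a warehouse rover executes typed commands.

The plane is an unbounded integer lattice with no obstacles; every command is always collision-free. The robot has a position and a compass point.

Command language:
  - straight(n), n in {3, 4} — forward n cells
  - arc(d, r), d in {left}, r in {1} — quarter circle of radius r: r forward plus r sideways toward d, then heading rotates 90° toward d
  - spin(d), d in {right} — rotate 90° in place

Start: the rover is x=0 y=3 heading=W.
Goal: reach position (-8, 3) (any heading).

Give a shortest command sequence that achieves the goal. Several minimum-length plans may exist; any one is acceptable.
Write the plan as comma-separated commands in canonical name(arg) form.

t0: x=0 y=3 heading=W
step 1 (straight(4)): x=-4 y=3 heading=W
step 2 (straight(4)): x=-8 y=3 heading=W
shorter routes all fall short; 2 is best.

straight(4), straight(4)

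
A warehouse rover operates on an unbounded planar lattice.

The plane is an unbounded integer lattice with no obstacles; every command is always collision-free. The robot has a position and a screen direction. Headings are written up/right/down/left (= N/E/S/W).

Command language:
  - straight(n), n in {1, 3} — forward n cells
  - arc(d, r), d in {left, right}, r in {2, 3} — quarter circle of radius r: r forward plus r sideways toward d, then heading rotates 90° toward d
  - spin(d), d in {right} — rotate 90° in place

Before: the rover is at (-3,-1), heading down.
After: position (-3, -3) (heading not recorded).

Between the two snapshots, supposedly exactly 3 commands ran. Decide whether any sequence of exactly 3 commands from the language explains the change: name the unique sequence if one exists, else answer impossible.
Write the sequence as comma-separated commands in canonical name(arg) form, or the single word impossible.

key: running spin(right) before straight(1) would end elsewhere — order is forced
initial: at (-3,-1), heading down
1. straight(1) → at (-3,-2), heading down
2. straight(1) → at (-3,-3), heading down
3. spin(right) → at (-3,-3), heading left
all 343 alternatives checked — unique.

straight(1), straight(1), spin(right)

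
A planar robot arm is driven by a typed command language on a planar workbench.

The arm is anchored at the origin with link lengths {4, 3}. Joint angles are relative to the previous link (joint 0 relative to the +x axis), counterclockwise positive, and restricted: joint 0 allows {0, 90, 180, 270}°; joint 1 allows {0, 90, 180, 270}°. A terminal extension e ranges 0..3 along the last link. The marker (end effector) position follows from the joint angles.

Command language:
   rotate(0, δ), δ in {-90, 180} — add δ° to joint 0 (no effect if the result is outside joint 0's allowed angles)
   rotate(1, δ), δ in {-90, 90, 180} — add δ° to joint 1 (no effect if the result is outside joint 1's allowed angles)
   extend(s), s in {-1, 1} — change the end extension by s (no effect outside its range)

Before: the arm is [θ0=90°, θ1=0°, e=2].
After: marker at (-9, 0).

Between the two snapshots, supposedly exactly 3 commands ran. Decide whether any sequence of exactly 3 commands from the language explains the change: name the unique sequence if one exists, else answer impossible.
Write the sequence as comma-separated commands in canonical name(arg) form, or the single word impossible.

start: [θ0=90°, θ1=0°, e=2]
step 1 (rotate(0, -90)): [θ0=0°, θ1=0°, e=2]
step 2 (rotate(0, -90)): [θ0=270°, θ1=0°, e=2]
step 3 (rotate(0, -90)): [θ0=180°, θ1=0°, e=2]
no rival 3-sequence matches.

rotate(0, -90), rotate(0, -90), rotate(0, -90)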